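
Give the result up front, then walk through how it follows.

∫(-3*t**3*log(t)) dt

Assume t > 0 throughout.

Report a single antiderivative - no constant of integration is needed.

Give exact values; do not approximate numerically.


The answer is -3*t**4*log(t)/4 + 3*t**4/16.
Step 1. Integrate ∫(-3*t**3*log(t)) dt by parts with u = log(t), dv = (-3*t**3) dt, so v = -3*t**4/4 [assuming t > 0]: now -3*t**4*log(t)/4 + ∫(3*t**3/4) dt.
Step 2. Evaluate the standard form: now -3*t**4*log(t)/4 + 3*t**4/16.
Answer: -3*t**4*log(t)/4 + 3*t**4/16.


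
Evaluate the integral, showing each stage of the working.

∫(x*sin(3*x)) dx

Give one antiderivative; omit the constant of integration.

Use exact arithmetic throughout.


Step 1. Integrate ∫(x*sin(3*x)) dx by parts with u = x, dv = (sin(3*x)) dx, so v = -cos(3*x)/3: now -x*cos(3*x)/3 + ∫(cos(3*x)/3) dx.
Step 2. Evaluate the standard form: now -x*cos(3*x)/3 + sin(3*x)/9.
Answer: -x*cos(3*x)/3 + sin(3*x)/9.


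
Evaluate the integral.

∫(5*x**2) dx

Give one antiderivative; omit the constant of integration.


Answer: 5*x**3/3.


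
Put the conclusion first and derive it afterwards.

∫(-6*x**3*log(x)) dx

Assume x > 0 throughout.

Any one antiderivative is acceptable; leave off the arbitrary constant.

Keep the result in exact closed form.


The answer is -3*x**4*log(x)/2 + 3*x**4/8.
Step 1. Integrate ∫(-6*x**3*log(x)) dx by parts with u = log(x), dv = (-6*x**3) dx, so v = -3*x**4/2 [assuming x > 0]: now -3*x**4*log(x)/2 + ∫(3*x**3/2) dx.
Step 2. Evaluate the standard form: now -3*x**4*log(x)/2 + 3*x**4/8.
Answer: -3*x**4*log(x)/2 + 3*x**4/8.


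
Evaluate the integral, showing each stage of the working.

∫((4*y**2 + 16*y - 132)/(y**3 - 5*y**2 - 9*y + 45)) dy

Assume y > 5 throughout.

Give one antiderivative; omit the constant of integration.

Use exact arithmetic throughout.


Step 1. Decompose ∫((4*y**2 + 16*y - 132)/(y**3 - 5*y**2 - 9*y + 45)) dy by partial fractions, (4*y**2 + 16*y - 132)/(y**3 - 5*y**2 - 9*y + 45) = -3/(y + 3) + 4/(y - 3) + 3/(y - 5): now ∫(3/(y - 5)) dy + ∫(4/(y - 3)) dy + ∫(-3/(y + 3)) dy.
Step 2. Evaluate the standard form [assuming y > 3]: now 4*log(y - 3) + ∫(3/(y - 5)) dy + ∫(-3/(y + 3)) dy.
Step 3. Evaluate the standard form [assuming y > -3]: now 4*log(y - 3) - 3*log(y + 3) + ∫(3/(y - 5)) dy.
Step 4. Evaluate the standard form [assuming y > 5]: now 3*log(y - 5) + 4*log(y - 3) - 3*log(y + 3).
Answer: 3*log(y - 5) + 4*log(y - 3) - 3*log(y + 3).


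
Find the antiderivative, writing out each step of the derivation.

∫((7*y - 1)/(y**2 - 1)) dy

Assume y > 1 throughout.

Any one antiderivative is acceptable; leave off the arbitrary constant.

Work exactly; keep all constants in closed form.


Step 1. Decompose ∫((7*y - 1)/(y**2 - 1)) dy by partial fractions, (7*y - 1)/(y**2 - 1) = 4/(y + 1) + 3/(y - 1): now ∫(3/(y - 1)) dy + ∫(4/(y + 1)) dy.
Step 2. Evaluate the standard form [assuming y > -1]: now 4*log(y + 1) + ∫(3/(y - 1)) dy.
Step 3. Evaluate the standard form [assuming y > 1]: now 3*log(y - 1) + 4*log(y + 1).
Answer: 3*log(y - 1) + 4*log(y + 1).


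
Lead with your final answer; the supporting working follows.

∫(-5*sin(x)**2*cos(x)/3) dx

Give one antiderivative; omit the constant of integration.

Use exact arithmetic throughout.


The answer is -5*sin(x)**3/9.
Step 1. Substitute u = sin(x), turning ∫(-5*sin(x)**2*cos(x)/3) dx into ∫(-5*u**2/3) du: now ∫(-5*u**2/3) du.
Step 2. Evaluate the standard form: now -5*u**3/9.
Step 3. Substitute back u = sin(x): now -5*sin(x)**3/9.
Answer: -5*sin(x)**3/9.


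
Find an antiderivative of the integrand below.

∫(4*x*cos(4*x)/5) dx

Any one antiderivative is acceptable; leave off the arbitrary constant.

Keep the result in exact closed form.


Answer: x*sin(4*x)/5 + cos(4*x)/20.


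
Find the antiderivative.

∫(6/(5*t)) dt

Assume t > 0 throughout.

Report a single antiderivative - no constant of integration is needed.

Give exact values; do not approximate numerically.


Answer: 6*log(t)/5.


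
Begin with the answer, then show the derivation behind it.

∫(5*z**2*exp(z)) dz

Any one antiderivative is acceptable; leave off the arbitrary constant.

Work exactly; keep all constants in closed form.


The answer is 5*z**2*exp(z) - 10*z*exp(z) + 10*exp(z).
Step 1. Integrate ∫(5*z**2*exp(z)) dz by parts with u = z**2, dv = (5*exp(z)) dz, so v = 5*exp(z): now 5*z**2*exp(z) + ∫(-10*z*exp(z)) dz.
Step 2. Integrate ∫(-10*z*exp(z)) dz by parts with u = z, dv = (-10*exp(z)) dz, so v = -10*exp(z): now 5*z**2*exp(z) - 10*z*exp(z) + ∫(10*exp(z)) dz.
Step 3. Evaluate the standard form: now 5*z**2*exp(z) - 10*z*exp(z) + 10*exp(z).
Answer: 5*z**2*exp(z) - 10*z*exp(z) + 10*exp(z).


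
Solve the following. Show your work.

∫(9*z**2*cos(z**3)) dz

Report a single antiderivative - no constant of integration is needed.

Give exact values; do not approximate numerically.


Step 1. Substitute u = z**3, turning ∫(9*z**2*cos(z**3)) dz into ∫(3*cos(u)) du: now ∫(3*cos(u)) du.
Step 2. Evaluate the standard form: now 3*sin(u).
Step 3. Substitute back u = z**3: now 3*sin(z**3).
Answer: 3*sin(z**3).


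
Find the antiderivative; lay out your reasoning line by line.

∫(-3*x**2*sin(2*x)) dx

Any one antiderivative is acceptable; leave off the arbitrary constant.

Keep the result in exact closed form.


Step 1. Integrate ∫(-3*x**2*sin(2*x)) dx by parts with u = x**2, dv = (-3*sin(2*x)) dx, so v = 3*cos(2*x)/2: now 3*x**2*cos(2*x)/2 + ∫(-3*x*cos(2*x)) dx.
Step 2. Integrate ∫(-3*x*cos(2*x)) dx by parts with u = x, dv = (-3*cos(2*x)) dx, so v = -3*sin(2*x)/2: now 3*x**2*cos(2*x)/2 - 3*x*sin(2*x)/2 + ∫(3*sin(2*x)/2) dx.
Step 3. Evaluate the standard form: now 3*x**2*cos(2*x)/2 - 3*x*sin(2*x)/2 - 3*cos(2*x)/4.
Answer: 3*x**2*cos(2*x)/2 - 3*x*sin(2*x)/2 - 3*cos(2*x)/4.


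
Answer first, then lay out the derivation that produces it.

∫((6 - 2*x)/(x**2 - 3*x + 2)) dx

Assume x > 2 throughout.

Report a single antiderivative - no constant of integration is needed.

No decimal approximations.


The answer is 2*log(x - 2) - 4*log(x - 1).
Step 1. Decompose ∫((6 - 2*x)/(x**2 - 3*x + 2)) dx by partial fractions, (6 - 2*x)/(x**2 - 3*x + 2) = -4/(x - 1) + 2/(x - 2): now ∫(2/(x - 2)) dx + ∫(-4/(x - 1)) dx.
Step 2. Evaluate the standard form [assuming x > 1]: now -4*log(x - 1) + ∫(2/(x - 2)) dx.
Step 3. Evaluate the standard form [assuming x > 2]: now 2*log(x - 2) - 4*log(x - 1).
Answer: 2*log(x - 2) - 4*log(x - 1).


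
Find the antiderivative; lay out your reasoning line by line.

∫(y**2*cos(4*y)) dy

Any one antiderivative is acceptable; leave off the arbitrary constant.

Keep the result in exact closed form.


Step 1. Integrate ∫(y**2*cos(4*y)) dy by parts with u = y**2, dv = (cos(4*y)) dy, so v = sin(4*y)/4: now y**2*sin(4*y)/4 + ∫(-y*sin(4*y)/2) dy.
Step 2. Integrate ∫(-y*sin(4*y)/2) dy by parts with u = y, dv = (-sin(4*y)/2) dy, so v = cos(4*y)/8: now y**2*sin(4*y)/4 + y*cos(4*y)/8 + ∫(-cos(4*y)/8) dy.
Step 3. Evaluate the standard form: now y**2*sin(4*y)/4 + y*cos(4*y)/8 - sin(4*y)/32.
Answer: y**2*sin(4*y)/4 + y*cos(4*y)/8 - sin(4*y)/32.


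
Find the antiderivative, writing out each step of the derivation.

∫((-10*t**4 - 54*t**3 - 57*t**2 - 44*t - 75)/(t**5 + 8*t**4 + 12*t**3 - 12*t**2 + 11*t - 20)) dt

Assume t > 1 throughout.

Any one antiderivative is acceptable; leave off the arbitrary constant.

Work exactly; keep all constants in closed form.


Step 1. Decompose ∫((-10*t**4 - 54*t**3 - 57*t**2 - 44*t - 75)/(t**5 + 8*t**4 + 12*t**3 - 12*t**2 + 11*t - 20)) dt by partial fractions, (-10*t**4 - 54*t**3 - 57*t**2 - 44*t - 75)/(t**5 + 8*t**4 + 12*t**3 - 12*t**2 + 11*t - 20) = 1/(t**2 + 1) - 5/(t + 5) - 1/(t + 4) - 4/(t - 1): now ∫(-4/(t - 1)) dt + ∫(-1/(t + 4)) dt + ∫(-5/(t + 5)) dt + ∫(1/(t**2 + 1)) dt.
Step 2. Evaluate the standard form [assuming t > 1]: now -4*log(t - 1) + ∫(-1/(t + 4)) dt + ∫(-5/(t + 5)) dt + ∫(1/(t**2 + 1)) dt.
Step 3. Evaluate the standard form [assuming t > -4]: now -4*log(t - 1) - log(t + 4) + ∫(-5/(t + 5)) dt + ∫(1/(t**2 + 1)) dt.
Step 4. Evaluate the standard form [assuming t > -5]: now -4*log(t - 1) - log(t + 4) - 5*log(t + 5) + ∫(1/(t**2 + 1)) dt.
Step 5. Evaluate the standard form: now -4*log(t - 1) - log(t + 4) - 5*log(t + 5) + atan(t).
Answer: -4*log(t - 1) - log(t + 4) - 5*log(t + 5) + atan(t).


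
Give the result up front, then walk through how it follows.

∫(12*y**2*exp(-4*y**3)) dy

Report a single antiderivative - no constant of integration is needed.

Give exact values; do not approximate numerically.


The answer is -exp(-4*y**3).
Step 1. Substitute u = y**3, turning ∫(12*y**2*exp(-4*y**3)) dy into ∫(4*exp(-4*u)) du: now ∫(4*exp(-4*u)) du.
Step 2. Evaluate the standard form: now -exp(-4*u).
Step 3. Substitute back u = y**3: now -exp(-4*y**3).
Answer: -exp(-4*y**3).


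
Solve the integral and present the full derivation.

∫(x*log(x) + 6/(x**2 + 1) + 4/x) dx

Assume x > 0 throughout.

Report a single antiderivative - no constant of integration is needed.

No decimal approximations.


Step 1. Rewrite: now ∫(4/x) dx + ∫(x*log(x)) dx + ∫(6/(x**2 + 1)) dx.
Step 2. Evaluate the standard form: now 6*atan(x) + ∫(4/x) dx + ∫(x*log(x)) dx.
Step 3. Integrate ∫(x*log(x)) dx by parts with u = log(x), dv = (x) dx, so v = x**2/2 [assuming x > 0]: now x**2*log(x)/2 + 6*atan(x) + ∫(4/x) dx + ∫(-x/2) dx.
Step 4. Evaluate the standard form: now x**2*log(x)/2 - x**2/4 + 6*atan(x) + ∫(4/x) dx.
Step 5. Evaluate the standard form [assuming x > 0]: now x**2*log(x)/2 - x**2/4 + 4*log(x) + 6*atan(x).
Answer: x**2*log(x)/2 - x**2/4 + 4*log(x) + 6*atan(x).


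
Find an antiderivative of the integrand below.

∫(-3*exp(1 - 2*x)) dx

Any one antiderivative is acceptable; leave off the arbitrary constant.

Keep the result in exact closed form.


Answer: 3*exp(1 - 2*x)/2.


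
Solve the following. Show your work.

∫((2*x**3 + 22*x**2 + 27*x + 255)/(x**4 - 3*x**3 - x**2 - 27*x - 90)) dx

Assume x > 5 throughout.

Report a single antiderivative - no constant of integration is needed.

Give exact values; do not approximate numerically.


Step 1. Decompose ∫((2*x**3 + 22*x**2 + 27*x + 255)/(x**4 - 3*x**3 - x**2 - 27*x - 90)) dx by partial fractions, (2*x**3 + 22*x**2 + 27*x + 255)/(x**4 - 3*x**3 - x**2 - 27*x - 90) = -3/(x**2 + 9) - 3/(x + 2) + 5/(x - 5): now ∫(5/(x - 5)) dx + ∫(-3/(x + 2)) dx + ∫(-3/(x**2 + 9)) dx.
Step 2. Evaluate the standard form [assuming x > -2]: now -3*log(x + 2) + ∫(5/(x - 5)) dx + ∫(-3/(x**2 + 9)) dx.
Step 3. Evaluate the standard form [assuming x > 5]: now 5*log(x - 5) - 3*log(x + 2) + ∫(-3/(x**2 + 9)) dx.
Step 4. Evaluate the standard form: now 5*log(x - 5) - 3*log(x + 2) - atan(x/3).
Answer: 5*log(x - 5) - 3*log(x + 2) - atan(x/3).


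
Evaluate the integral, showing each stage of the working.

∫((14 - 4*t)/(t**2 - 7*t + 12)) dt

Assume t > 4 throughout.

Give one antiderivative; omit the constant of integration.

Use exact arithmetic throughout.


Step 1. Decompose ∫((14 - 4*t)/(t**2 - 7*t + 12)) dt by partial fractions, (14 - 4*t)/(t**2 - 7*t + 12) = -2/(t - 3) - 2/(t - 4): now ∫(-2/(t - 4)) dt + ∫(-2/(t - 3)) dt.
Step 2. Evaluate the standard form [assuming t > 4]: now -2*log(t - 4) + ∫(-2/(t - 3)) dt.
Step 3. Evaluate the standard form [assuming t > 3]: now -2*log(t - 4) - 2*log(t - 3).
Answer: -2*log(t - 4) - 2*log(t - 3).


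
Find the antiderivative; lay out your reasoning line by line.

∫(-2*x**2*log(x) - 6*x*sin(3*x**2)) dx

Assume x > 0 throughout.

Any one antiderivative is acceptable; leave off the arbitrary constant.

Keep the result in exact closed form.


Step 1. Rewrite: now ∫(-6*x*sin(3*x**2)) dx + ∫(-2*x**2*log(x)) dx.
Step 2. Substitute u = x**2, turning ∫(-6*x*sin(3*x**2)) dx into ∫(-3*sin(3*u)) du: now ∫(-2*x**2*log(x)) dx + ∫(-3*sin(3*u)) du.
Step 3. Evaluate the standard form: now cos(3*u) + ∫(-2*x**2*log(x)) dx.
Step 4. Substitute back u = x**2: now cos(3*x**2) + ∫(-2*x**2*log(x)) dx.
Step 5. Integrate ∫(-2*x**2*log(x)) dx by parts with u = log(x), dv = (-2*x**2) dx, so v = -2*x**3/3 [assuming x > 0]: now -2*x**3*log(x)/3 + cos(3*x**2) + ∫(2*x**2/3) dx.
Step 6. Evaluate the standard form: now -2*x**3*log(x)/3 + 2*x**3/9 + cos(3*x**2).
Answer: -2*x**3*log(x)/3 + 2*x**3/9 + cos(3*x**2).


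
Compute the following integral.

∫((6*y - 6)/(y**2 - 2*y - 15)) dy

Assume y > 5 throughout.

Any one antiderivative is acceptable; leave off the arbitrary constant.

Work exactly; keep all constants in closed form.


Answer: 3*log(y - 5) + 3*log(y + 3).


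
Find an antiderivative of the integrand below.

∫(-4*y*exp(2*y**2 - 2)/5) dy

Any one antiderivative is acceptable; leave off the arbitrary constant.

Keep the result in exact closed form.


Answer: -exp(2*y**2 - 2)/5.


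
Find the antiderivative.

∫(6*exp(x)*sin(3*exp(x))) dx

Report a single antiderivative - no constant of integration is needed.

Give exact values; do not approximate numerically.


Answer: -2*cos(3*exp(x)).


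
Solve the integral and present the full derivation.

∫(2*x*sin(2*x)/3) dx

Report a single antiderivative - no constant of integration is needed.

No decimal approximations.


Step 1. Integrate ∫(2*x*sin(2*x)/3) dx by parts with u = x, dv = (2*sin(2*x)/3) dx, so v = -cos(2*x)/3: now -x*cos(2*x)/3 + ∫(cos(2*x)/3) dx.
Step 2. Evaluate the standard form: now -x*cos(2*x)/3 + sin(2*x)/6.
Answer: -x*cos(2*x)/3 + sin(2*x)/6.


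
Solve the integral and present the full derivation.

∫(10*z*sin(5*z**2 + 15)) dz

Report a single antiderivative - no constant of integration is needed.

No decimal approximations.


Step 1. Substitute u = z**2 + 3, turning ∫(10*z*sin(5*z**2 + 15)) dz into ∫(5*sin(5*u)) du: now ∫(5*sin(5*u)) du.
Step 2. Evaluate the standard form: now -cos(5*u).
Step 3. Substitute back u = z**2 + 3: now -cos(5*z**2 + 15).
Answer: -cos(5*z**2 + 15).


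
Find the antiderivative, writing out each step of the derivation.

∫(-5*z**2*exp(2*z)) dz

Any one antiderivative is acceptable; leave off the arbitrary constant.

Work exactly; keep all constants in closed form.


Step 1. Integrate ∫(-5*z**2*exp(2*z)) dz by parts with u = z**2, dv = (-5*exp(2*z)) dz, so v = -5*exp(2*z)/2: now -5*z**2*exp(2*z)/2 + ∫(5*z*exp(2*z)) dz.
Step 2. Integrate ∫(5*z*exp(2*z)) dz by parts with u = z, dv = (5*exp(2*z)) dz, so v = 5*exp(2*z)/2: now -5*z**2*exp(2*z)/2 + 5*z*exp(2*z)/2 + ∫(-5*exp(2*z)/2) dz.
Step 3. Evaluate the standard form: now -5*z**2*exp(2*z)/2 + 5*z*exp(2*z)/2 - 5*exp(2*z)/4.
Answer: -5*z**2*exp(2*z)/2 + 5*z*exp(2*z)/2 - 5*exp(2*z)/4.


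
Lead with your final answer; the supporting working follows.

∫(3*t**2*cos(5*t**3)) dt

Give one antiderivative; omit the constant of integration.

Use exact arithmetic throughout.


The answer is sin(5*t**3)/5.
Step 1. Substitute u = t**3, turning ∫(3*t**2*cos(5*t**3)) dt into ∫(cos(5*u)) du: now ∫(cos(5*u)) du.
Step 2. Evaluate the standard form: now sin(5*u)/5.
Step 3. Substitute back u = t**3: now sin(5*t**3)/5.
Answer: sin(5*t**3)/5.


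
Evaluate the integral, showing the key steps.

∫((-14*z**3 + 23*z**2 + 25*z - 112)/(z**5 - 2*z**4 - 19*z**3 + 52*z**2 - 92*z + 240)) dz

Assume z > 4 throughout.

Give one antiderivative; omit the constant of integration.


Step 1. Decompose ∫((-14*z**3 + 23*z**2 + 25*z - 112)/(z**5 - 2*z**4 - 19*z**3 + 52*z**2 - 92*z + 240)) dz by partial fractions, (-14*z**3 + 23*z**2 + 25*z - 112)/(z**5 - 2*z**4 - 19*z**3 + 52*z**2 - 92*z + 240) = -3/(z**2 + 4) + 1/(z + 5) + 2/(z - 3) - 3/(z - 4): now ∫(-3/(z - 4)) dz + ∫(2/(z - 3)) dz + ∫(1/(z + 5)) dz + ∫(-3/(z**2 + 4)) dz.
Step 2. Evaluate the standard form [assuming z > 3]: now 2*log(z - 3) + ∫(-3/(z - 4)) dz + ∫(1/(z + 5)) dz + ∫(-3/(z**2 + 4)) dz.
Step 3. Evaluate the standard form [assuming z > 4]: now -3*log(z - 4) + 2*log(z - 3) + ∫(1/(z + 5)) dz + ∫(-3/(z**2 + 4)) dz.
Step 4. Evaluate the standard form [assuming z > -5]: now -3*log(z - 4) + 2*log(z - 3) + log(z + 5) + ∫(-3/(z**2 + 4)) dz.
Step 5. Evaluate the standard form: now -3*log(z - 4) + 2*log(z - 3) + log(z + 5) - 3*atan(z/2)/2.
Answer: -3*log(z - 4) + 2*log(z - 3) + log(z + 5) - 3*atan(z/2)/2.


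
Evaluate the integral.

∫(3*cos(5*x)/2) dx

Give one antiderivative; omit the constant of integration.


Answer: 3*sin(5*x)/10.


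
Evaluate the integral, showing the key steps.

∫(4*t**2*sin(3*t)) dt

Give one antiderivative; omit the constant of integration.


Step 1. Integrate ∫(4*t**2*sin(3*t)) dt by parts with u = t**2, dv = (4*sin(3*t)) dt, so v = -4*cos(3*t)/3: now -4*t**2*cos(3*t)/3 + ∫(8*t*cos(3*t)/3) dt.
Step 2. Integrate ∫(8*t*cos(3*t)/3) dt by parts with u = t, dv = (8*cos(3*t)/3) dt, so v = 8*sin(3*t)/9: now -4*t**2*cos(3*t)/3 + 8*t*sin(3*t)/9 + ∫(-8*sin(3*t)/9) dt.
Step 3. Evaluate the standard form: now -4*t**2*cos(3*t)/3 + 8*t*sin(3*t)/9 + 8*cos(3*t)/27.
Answer: -4*t**2*cos(3*t)/3 + 8*t*sin(3*t)/9 + 8*cos(3*t)/27.


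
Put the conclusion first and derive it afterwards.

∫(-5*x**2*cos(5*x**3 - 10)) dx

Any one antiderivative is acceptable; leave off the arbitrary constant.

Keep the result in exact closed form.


The answer is -sin(5*x**3 - 10)/3.
Step 1. Substitute u = x**3 - 2, turning ∫(-5*x**2*cos(5*x**3 - 10)) dx into ∫(-5*cos(5*u)/3) du: now ∫(-5*cos(5*u)/3) du.
Step 2. Evaluate the standard form: now -sin(5*u)/3.
Step 3. Substitute back u = x**3 - 2: now -sin(5*x**3 - 10)/3.
Answer: -sin(5*x**3 - 10)/3.


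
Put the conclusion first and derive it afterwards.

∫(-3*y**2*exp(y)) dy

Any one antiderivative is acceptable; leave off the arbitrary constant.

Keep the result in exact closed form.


The answer is -3*y**2*exp(y) + 6*y*exp(y) - 6*exp(y).
Step 1. Integrate ∫(-3*y**2*exp(y)) dy by parts with u = y**2, dv = (-3*exp(y)) dy, so v = -3*exp(y): now -3*y**2*exp(y) + ∫(6*y*exp(y)) dy.
Step 2. Integrate ∫(6*y*exp(y)) dy by parts with u = y, dv = (6*exp(y)) dy, so v = 6*exp(y): now -3*y**2*exp(y) + 6*y*exp(y) + ∫(-6*exp(y)) dy.
Step 3. Evaluate the standard form: now -3*y**2*exp(y) + 6*y*exp(y) - 6*exp(y).
Answer: -3*y**2*exp(y) + 6*y*exp(y) - 6*exp(y).


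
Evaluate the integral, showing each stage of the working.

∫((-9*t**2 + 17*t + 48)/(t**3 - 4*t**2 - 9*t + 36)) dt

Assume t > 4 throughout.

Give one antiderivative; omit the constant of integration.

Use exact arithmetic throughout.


Step 1. Decompose ∫((-9*t**2 + 17*t + 48)/(t**3 - 4*t**2 - 9*t + 36)) dt by partial fractions, (-9*t**2 + 17*t + 48)/(t**3 - 4*t**2 - 9*t + 36) = -2/(t + 3) - 3/(t - 3) - 4/(t - 4): now ∫(-4/(t - 4)) dt + ∫(-3/(t - 3)) dt + ∫(-2/(t + 3)) dt.
Step 2. Evaluate the standard form [assuming t > 4]: now -4*log(t - 4) + ∫(-3/(t - 3)) dt + ∫(-2/(t + 3)) dt.
Step 3. Evaluate the standard form [assuming t > 3]: now -4*log(t - 4) - 3*log(t - 3) + ∫(-2/(t + 3)) dt.
Step 4. Evaluate the standard form [assuming t > -3]: now -4*log(t - 4) - 3*log(t - 3) - 2*log(t + 3).
Answer: -4*log(t - 4) - 3*log(t - 3) - 2*log(t + 3).


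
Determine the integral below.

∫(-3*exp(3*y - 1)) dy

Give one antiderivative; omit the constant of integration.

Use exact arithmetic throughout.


Answer: -exp(3*y - 1).


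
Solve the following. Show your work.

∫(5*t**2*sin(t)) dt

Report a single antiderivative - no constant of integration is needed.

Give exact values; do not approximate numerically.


Step 1. Integrate ∫(5*t**2*sin(t)) dt by parts with u = t**2, dv = (5*sin(t)) dt, so v = -5*cos(t): now -5*t**2*cos(t) + ∫(10*t*cos(t)) dt.
Step 2. Integrate ∫(10*t*cos(t)) dt by parts with u = t, dv = (10*cos(t)) dt, so v = 10*sin(t): now -5*t**2*cos(t) + 10*t*sin(t) + ∫(-10*sin(t)) dt.
Step 3. Evaluate the standard form: now -5*t**2*cos(t) + 10*t*sin(t) + 10*cos(t).
Answer: -5*t**2*cos(t) + 10*t*sin(t) + 10*cos(t).


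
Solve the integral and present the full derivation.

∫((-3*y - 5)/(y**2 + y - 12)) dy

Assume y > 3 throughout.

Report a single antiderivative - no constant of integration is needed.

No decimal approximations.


Step 1. Decompose ∫((-3*y - 5)/(y**2 + y - 12)) dy by partial fractions, (-3*y - 5)/(y**2 + y - 12) = -1/(y + 4) - 2/(y - 3): now ∫(-2/(y - 3)) dy + ∫(-1/(y + 4)) dy.
Step 2. Evaluate the standard form [assuming y > -4]: now -log(y + 4) + ∫(-2/(y - 3)) dy.
Step 3. Evaluate the standard form [assuming y > 3]: now -2*log(y - 3) - log(y + 4).
Answer: -2*log(y - 3) - log(y + 4).


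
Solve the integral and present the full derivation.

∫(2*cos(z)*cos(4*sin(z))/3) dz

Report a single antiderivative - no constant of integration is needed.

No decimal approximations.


Step 1. Substitute u = sin(z), turning ∫(2*cos(z)*cos(4*sin(z))/3) dz into ∫(2*cos(4*u)/3) du: now ∫(2*cos(4*u)/3) du.
Step 2. Evaluate the standard form: now sin(4*u)/6.
Step 3. Substitute back u = sin(z): now sin(4*sin(z))/6.
Answer: sin(4*sin(z))/6.


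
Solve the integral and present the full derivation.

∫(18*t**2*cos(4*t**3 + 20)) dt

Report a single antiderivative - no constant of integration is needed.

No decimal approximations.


Step 1. Substitute u = t**3 + 5, turning ∫(18*t**2*cos(4*t**3 + 20)) dt into ∫(6*cos(4*u)) du: now ∫(6*cos(4*u)) du.
Step 2. Evaluate the standard form: now 3*sin(4*u)/2.
Step 3. Substitute back u = t**3 + 5: now 3*sin(4*t**3 + 20)/2.
Answer: 3*sin(4*t**3 + 20)/2.


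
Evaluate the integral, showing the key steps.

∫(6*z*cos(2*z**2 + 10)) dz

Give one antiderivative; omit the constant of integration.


Step 1. Substitute u = z**2 + 5, turning ∫(6*z*cos(2*z**2 + 10)) dz into ∫(3*cos(2*u)) du: now ∫(3*cos(2*u)) du.
Step 2. Evaluate the standard form: now 3*sin(2*u)/2.
Step 3. Substitute back u = z**2 + 5: now 3*sin(2*z**2 + 10)/2.
Answer: 3*sin(2*z**2 + 10)/2.


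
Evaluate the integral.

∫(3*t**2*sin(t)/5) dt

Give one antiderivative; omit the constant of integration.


Answer: -3*t**2*cos(t)/5 + 6*t*sin(t)/5 + 6*cos(t)/5.


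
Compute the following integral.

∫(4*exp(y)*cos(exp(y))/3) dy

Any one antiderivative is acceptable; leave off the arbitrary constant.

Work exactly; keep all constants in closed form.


Answer: 4*sin(exp(y))/3.


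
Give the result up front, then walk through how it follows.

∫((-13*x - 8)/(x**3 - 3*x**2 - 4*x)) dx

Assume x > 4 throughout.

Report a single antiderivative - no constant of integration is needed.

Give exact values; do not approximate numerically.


The answer is 2*log(x) - 3*log(x - 4) + log(x + 1).
Step 1. Decompose ∫((-13*x - 8)/(x**3 - 3*x**2 - 4*x)) dx by partial fractions, (-13*x - 8)/(x**3 - 3*x**2 - 4*x) = 1/(x + 1) - 3/(x - 4) + 2/x: now ∫(2/x) dx + ∫(-3/(x - 4)) dx + ∫(1/(x + 1)) dx.
Step 2. Evaluate the standard form [assuming x > -1]: now log(x + 1) + ∫(2/x) dx + ∫(-3/(x - 4)) dx.
Step 3. Evaluate the standard form [assuming x > 0]: now 2*log(x) + log(x + 1) + ∫(-3/(x - 4)) dx.
Step 4. Evaluate the standard form [assuming x > 4]: now 2*log(x) - 3*log(x - 4) + log(x + 1).
Answer: 2*log(x) - 3*log(x - 4) + log(x + 1).


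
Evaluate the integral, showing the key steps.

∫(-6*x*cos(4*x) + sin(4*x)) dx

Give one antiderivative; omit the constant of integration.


Step 1. Rewrite: now ∫(-6*x*cos(4*x)) dx + ∫(sin(4*x)) dx.
Step 2. Evaluate the standard form: now -cos(4*x)/4 + ∫(-6*x*cos(4*x)) dx.
Step 3. Integrate ∫(-6*x*cos(4*x)) dx by parts with u = x, dv = (-6*cos(4*x)) dx, so v = -3*sin(4*x)/2: now -3*x*sin(4*x)/2 - cos(4*x)/4 + ∫(3*sin(4*x)/2) dx.
Step 4. Evaluate the standard form: now -3*x*sin(4*x)/2 - 5*cos(4*x)/8.
Answer: -3*x*sin(4*x)/2 - 5*cos(4*x)/8.


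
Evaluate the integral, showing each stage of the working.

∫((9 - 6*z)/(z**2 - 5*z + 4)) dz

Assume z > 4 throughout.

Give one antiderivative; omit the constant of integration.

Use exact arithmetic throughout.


Step 1. Decompose ∫((9 - 6*z)/(z**2 - 5*z + 4)) dz by partial fractions, (9 - 6*z)/(z**2 - 5*z + 4) = -1/(z - 1) - 5/(z - 4): now ∫(-5/(z - 4)) dz + ∫(-1/(z - 1)) dz.
Step 2. Evaluate the standard form [assuming z > 1]: now -log(z - 1) + ∫(-5/(z - 4)) dz.
Step 3. Evaluate the standard form [assuming z > 4]: now -5*log(z - 4) - log(z - 1).
Answer: -5*log(z - 4) - log(z - 1).


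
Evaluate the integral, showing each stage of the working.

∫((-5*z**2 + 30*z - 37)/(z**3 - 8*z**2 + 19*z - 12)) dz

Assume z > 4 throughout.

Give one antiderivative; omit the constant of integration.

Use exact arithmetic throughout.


Step 1. Decompose ∫((-5*z**2 + 30*z - 37)/(z**3 - 8*z**2 + 19*z - 12)) dz by partial fractions, (-5*z**2 + 30*z - 37)/(z**3 - 8*z**2 + 19*z - 12) = -2/(z - 1) - 4/(z - 3) + 1/(z - 4): now ∫(1/(z - 4)) dz + ∫(-4/(z - 3)) dz + ∫(-2/(z - 1)) dz.
Step 2. Evaluate the standard form [assuming z > 4]: now log(z - 4) + ∫(-4/(z - 3)) dz + ∫(-2/(z - 1)) dz.
Step 3. Evaluate the standard form [assuming z > 1]: now log(z - 4) - 2*log(z - 1) + ∫(-4/(z - 3)) dz.
Step 4. Evaluate the standard form [assuming z > 3]: now log(z - 4) - 4*log(z - 3) - 2*log(z - 1).
Answer: log(z - 4) - 4*log(z - 3) - 2*log(z - 1).


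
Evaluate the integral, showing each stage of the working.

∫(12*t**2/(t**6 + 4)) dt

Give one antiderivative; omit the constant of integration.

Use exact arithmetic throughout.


Step 1. Substitute u = t**3, turning ∫(12*t**2/(t**6 + 4)) dt into ∫(4/(u**2 + 4)) du: now ∫(4/(u**2 + 4)) du.
Step 2. Evaluate the standard form: now 2*atan(u/2).
Step 3. Substitute back u = t**3: now 2*atan(t**3/2).
Answer: 2*atan(t**3/2).


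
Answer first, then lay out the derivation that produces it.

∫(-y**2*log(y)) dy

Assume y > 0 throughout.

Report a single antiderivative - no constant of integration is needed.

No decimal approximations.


The answer is -y**3*log(y)/3 + y**3/9.
Step 1. Integrate ∫(-y**2*log(y)) dy by parts with u = log(y), dv = (-y**2) dy, so v = -y**3/3 [assuming y > 0]: now -y**3*log(y)/3 + ∫(y**2/3) dy.
Step 2. Evaluate the standard form: now -y**3*log(y)/3 + y**3/9.
Answer: -y**3*log(y)/3 + y**3/9.


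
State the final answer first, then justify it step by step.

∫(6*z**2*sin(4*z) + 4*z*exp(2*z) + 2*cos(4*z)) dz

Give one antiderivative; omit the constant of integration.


The answer is -3*z**2*cos(4*z)/2 + 2*z*exp(2*z) + 3*z*sin(4*z)/4 - exp(2*z) + sin(4*z)/2 + 3*cos(4*z)/16.
Step 1. Rewrite: now ∫(4*z*exp(2*z)) dz + ∫(6*z**2*sin(4*z)) dz + ∫(2*cos(4*z)) dz.
Step 2. Evaluate the standard form: now sin(4*z)/2 + ∫(4*z*exp(2*z)) dz + ∫(6*z**2*sin(4*z)) dz.
Step 3. Integrate ∫(4*z*exp(2*z)) dz by parts with u = z, dv = (4*exp(2*z)) dz, so v = 2*exp(2*z): now 2*z*exp(2*z) + sin(4*z)/2 + ∫(6*z**2*sin(4*z)) dz + ∫(-2*exp(2*z)) dz.
Step 4. Evaluate the standard form: now 2*z*exp(2*z) - exp(2*z) + sin(4*z)/2 + ∫(6*z**2*sin(4*z)) dz.
Step 5. Integrate ∫(6*z**2*sin(4*z)) dz by parts with u = z**2, dv = (6*sin(4*z)) dz, so v = -3*cos(4*z)/2: now -3*z**2*cos(4*z)/2 + 2*z*exp(2*z) - exp(2*z) + sin(4*z)/2 + ∫(3*z*cos(4*z)) dz.
Step 6. Integrate ∫(3*z*cos(4*z)) dz by parts with u = z, dv = (3*cos(4*z)) dz, so v = 3*sin(4*z)/4: now -3*z**2*cos(4*z)/2 + 2*z*exp(2*z) + 3*z*sin(4*z)/4 - exp(2*z) + sin(4*z)/2 + ∫(-3*sin(4*z)/4) dz.
Step 7. Evaluate the standard form: now -3*z**2*cos(4*z)/2 + 2*z*exp(2*z) + 3*z*sin(4*z)/4 - exp(2*z) + sin(4*z)/2 + 3*cos(4*z)/16.
Answer: -3*z**2*cos(4*z)/2 + 2*z*exp(2*z) + 3*z*sin(4*z)/4 - exp(2*z) + sin(4*z)/2 + 3*cos(4*z)/16.


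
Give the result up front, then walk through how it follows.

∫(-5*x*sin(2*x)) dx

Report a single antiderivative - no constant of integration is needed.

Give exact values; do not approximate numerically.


The answer is 5*x*cos(2*x)/2 - 5*sin(2*x)/4.
Step 1. Integrate ∫(-5*x*sin(2*x)) dx by parts with u = x, dv = (-5*sin(2*x)) dx, so v = 5*cos(2*x)/2: now 5*x*cos(2*x)/2 + ∫(-5*cos(2*x)/2) dx.
Step 2. Evaluate the standard form: now 5*x*cos(2*x)/2 - 5*sin(2*x)/4.
Answer: 5*x*cos(2*x)/2 - 5*sin(2*x)/4.


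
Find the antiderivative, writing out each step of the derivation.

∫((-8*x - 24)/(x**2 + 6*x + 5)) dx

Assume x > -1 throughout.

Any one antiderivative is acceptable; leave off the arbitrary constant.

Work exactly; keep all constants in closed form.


Step 1. Decompose ∫((-8*x - 24)/(x**2 + 6*x + 5)) dx by partial fractions, (-8*x - 24)/(x**2 + 6*x + 5) = -4/(x + 5) - 4/(x + 1): now ∫(-4/(x + 1)) dx + ∫(-4/(x + 5)) dx.
Step 2. Evaluate the standard form [assuming x > -1]: now -4*log(x + 1) + ∫(-4/(x + 5)) dx.
Step 3. Evaluate the standard form [assuming x > -5]: now -4*log(x + 1) - 4*log(x + 5).
Answer: -4*log(x + 1) - 4*log(x + 5).


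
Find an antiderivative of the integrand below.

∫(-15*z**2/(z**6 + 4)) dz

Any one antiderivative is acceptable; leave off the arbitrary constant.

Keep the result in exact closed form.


Answer: -5*atan(z**3/2)/2.


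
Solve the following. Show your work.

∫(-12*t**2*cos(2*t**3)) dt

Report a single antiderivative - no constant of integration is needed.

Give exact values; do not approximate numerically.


Step 1. Substitute u = t**3, turning ∫(-12*t**2*cos(2*t**3)) dt into ∫(-4*cos(2*u)) du: now ∫(-4*cos(2*u)) du.
Step 2. Evaluate the standard form: now -2*sin(2*u).
Step 3. Substitute back u = t**3: now -2*sin(2*t**3).
Answer: -2*sin(2*t**3).


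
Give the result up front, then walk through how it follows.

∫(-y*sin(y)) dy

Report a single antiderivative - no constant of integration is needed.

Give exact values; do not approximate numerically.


The answer is y*cos(y) - sin(y).
Step 1. Integrate ∫(-y*sin(y)) dy by parts with u = y, dv = (-sin(y)) dy, so v = cos(y): now y*cos(y) + ∫(-cos(y)) dy.
Step 2. Evaluate the standard form: now y*cos(y) - sin(y).
Answer: y*cos(y) - sin(y).


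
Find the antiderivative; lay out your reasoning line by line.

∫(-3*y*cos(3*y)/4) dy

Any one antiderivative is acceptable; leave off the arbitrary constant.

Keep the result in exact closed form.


Step 1. Integrate ∫(-3*y*cos(3*y)/4) dy by parts with u = y, dv = (-3*cos(3*y)/4) dy, so v = -sin(3*y)/4: now -y*sin(3*y)/4 + ∫(sin(3*y)/4) dy.
Step 2. Evaluate the standard form: now -y*sin(3*y)/4 - cos(3*y)/12.
Answer: -y*sin(3*y)/4 - cos(3*y)/12.


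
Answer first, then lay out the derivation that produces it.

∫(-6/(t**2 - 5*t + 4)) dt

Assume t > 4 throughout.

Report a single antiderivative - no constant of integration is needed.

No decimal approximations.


The answer is -2*log(t - 4) + 2*log(t - 1).
Step 1. Decompose ∫(-6/(t**2 - 5*t + 4)) dt by partial fractions, -6/(t**2 - 5*t + 4) = 2/(t - 1) - 2/(t - 4): now ∫(-2/(t - 4)) dt + ∫(2/(t - 1)) dt.
Step 2. Evaluate the standard form [assuming t > 1]: now 2*log(t - 1) + ∫(-2/(t - 4)) dt.
Step 3. Evaluate the standard form [assuming t > 4]: now -2*log(t - 4) + 2*log(t - 1).
Answer: -2*log(t - 4) + 2*log(t - 1).


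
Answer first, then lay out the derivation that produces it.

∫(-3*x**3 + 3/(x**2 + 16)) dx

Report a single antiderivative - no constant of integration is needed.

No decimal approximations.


The answer is -3*x**4/4 + 3*atan(x/4)/4.
Step 1. Rewrite: now ∫(-3*x**3) dx + ∫(3/(x**2 + 16)) dx.
Step 2. Evaluate the standard form: now -3*x**4/4 + ∫(3/(x**2 + 16)) dx.
Step 3. Evaluate the standard form: now -3*x**4/4 + 3*atan(x/4)/4.
Answer: -3*x**4/4 + 3*atan(x/4)/4.


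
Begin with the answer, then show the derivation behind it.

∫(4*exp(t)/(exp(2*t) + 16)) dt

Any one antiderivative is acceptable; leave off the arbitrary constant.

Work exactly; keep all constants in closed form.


The answer is atan(exp(t)/4).
Step 1. Substitute u = exp(t), turning ∫(4*exp(t)/(exp(2*t) + 16)) dt into ∫(4/(u**2 + 16)) du: now ∫(4/(u**2 + 16)) du.
Step 2. Evaluate the standard form: now atan(u/4).
Step 3. Substitute back u = exp(t): now atan(exp(t)/4).
Answer: atan(exp(t)/4).


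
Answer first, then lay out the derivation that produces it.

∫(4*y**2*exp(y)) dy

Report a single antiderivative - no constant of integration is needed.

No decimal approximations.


The answer is 4*y**2*exp(y) - 8*y*exp(y) + 8*exp(y).
Step 1. Integrate ∫(4*y**2*exp(y)) dy by parts with u = y**2, dv = (4*exp(y)) dy, so v = 4*exp(y): now 4*y**2*exp(y) + ∫(-8*y*exp(y)) dy.
Step 2. Integrate ∫(-8*y*exp(y)) dy by parts with u = y, dv = (-8*exp(y)) dy, so v = -8*exp(y): now 4*y**2*exp(y) - 8*y*exp(y) + ∫(8*exp(y)) dy.
Step 3. Evaluate the standard form: now 4*y**2*exp(y) - 8*y*exp(y) + 8*exp(y).
Answer: 4*y**2*exp(y) - 8*y*exp(y) + 8*exp(y).


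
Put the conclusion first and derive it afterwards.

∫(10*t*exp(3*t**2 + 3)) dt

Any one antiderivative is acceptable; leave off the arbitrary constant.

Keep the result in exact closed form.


The answer is 5*exp(3*t**2 + 3)/3.
Step 1. Substitute u = t**2 + 1, turning ∫(10*t*exp(3*t**2 + 3)) dt into ∫(5*exp(3*u)) du: now ∫(5*exp(3*u)) du.
Step 2. Evaluate the standard form: now 5*exp(3*u)/3.
Step 3. Substitute back u = t**2 + 1: now 5*exp(3*t**2 + 3)/3.
Answer: 5*exp(3*t**2 + 3)/3.


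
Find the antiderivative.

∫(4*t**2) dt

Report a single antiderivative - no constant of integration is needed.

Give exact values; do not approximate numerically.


Answer: 4*t**3/3.


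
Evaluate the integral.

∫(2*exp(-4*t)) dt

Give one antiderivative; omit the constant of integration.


Answer: -exp(-4*t)/2.


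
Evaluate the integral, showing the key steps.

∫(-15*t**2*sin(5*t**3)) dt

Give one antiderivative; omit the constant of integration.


Step 1. Substitute u = t**3, turning ∫(-15*t**2*sin(5*t**3)) dt into ∫(-5*sin(5*u)) du: now ∫(-5*sin(5*u)) du.
Step 2. Evaluate the standard form: now cos(5*u).
Step 3. Substitute back u = t**3: now cos(5*t**3).
Answer: cos(5*t**3).


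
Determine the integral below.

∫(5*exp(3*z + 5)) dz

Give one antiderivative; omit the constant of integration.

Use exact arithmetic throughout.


Answer: 5*exp(3*z + 5)/3.


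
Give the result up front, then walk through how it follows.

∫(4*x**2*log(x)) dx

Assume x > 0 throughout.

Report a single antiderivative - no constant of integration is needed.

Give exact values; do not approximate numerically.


The answer is 4*x**3*log(x)/3 - 4*x**3/9.
Step 1. Integrate ∫(4*x**2*log(x)) dx by parts with u = log(x), dv = (4*x**2) dx, so v = 4*x**3/3 [assuming x > 0]: now 4*x**3*log(x)/3 + ∫(-4*x**2/3) dx.
Step 2. Evaluate the standard form: now 4*x**3*log(x)/3 - 4*x**3/9.
Answer: 4*x**3*log(x)/3 - 4*x**3/9.


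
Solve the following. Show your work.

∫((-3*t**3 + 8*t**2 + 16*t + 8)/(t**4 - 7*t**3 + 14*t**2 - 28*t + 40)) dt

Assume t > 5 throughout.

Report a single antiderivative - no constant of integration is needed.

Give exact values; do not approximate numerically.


Step 1. Decompose ∫((-3*t**3 + 8*t**2 + 16*t + 8)/(t**4 - 7*t**3 + 14*t**2 - 28*t + 40)) dt by partial fractions, (-3*t**3 + 8*t**2 + 16*t + 8)/(t**4 - 7*t**3 + 14*t**2 - 28*t + 40) = -4/(t**2 + 4) - 2/(t - 2) - 1/(t - 5): now ∫(-1/(t - 5)) dt + ∫(-2/(t - 2)) dt + ∫(-4/(t**2 + 4)) dt.
Step 2. Evaluate the standard form [assuming t > 2]: now -2*log(t - 2) + ∫(-1/(t - 5)) dt + ∫(-4/(t**2 + 4)) dt.
Step 3. Evaluate the standard form [assuming t > 5]: now -log(t - 5) - 2*log(t - 2) + ∫(-4/(t**2 + 4)) dt.
Step 4. Evaluate the standard form: now -log(t - 5) - 2*log(t - 2) - 2*atan(t/2).
Answer: -log(t - 5) - 2*log(t - 2) - 2*atan(t/2).


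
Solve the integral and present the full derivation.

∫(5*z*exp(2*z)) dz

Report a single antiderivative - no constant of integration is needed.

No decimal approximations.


Step 1. Integrate ∫(5*z*exp(2*z)) dz by parts with u = z, dv = (5*exp(2*z)) dz, so v = 5*exp(2*z)/2: now 5*z*exp(2*z)/2 + ∫(-5*exp(2*z)/2) dz.
Step 2. Evaluate the standard form: now 5*z*exp(2*z)/2 - 5*exp(2*z)/4.
Answer: 5*z*exp(2*z)/2 - 5*exp(2*z)/4.


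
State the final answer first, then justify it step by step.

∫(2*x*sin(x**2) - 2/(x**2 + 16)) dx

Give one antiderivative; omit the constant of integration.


The answer is -cos(x**2) - atan(x/4)/2.
Step 1. Rewrite: now ∫(2*x*sin(x**2)) dx + ∫(-2/(x**2 + 16)) dx.
Step 2. Evaluate the standard form: now -atan(x/4)/2 + ∫(2*x*sin(x**2)) dx.
Step 3. Substitute u = x**2, turning ∫(2*x*sin(x**2)) dx into ∫(sin(u)) du: now -atan(x/4)/2 + ∫(sin(u)) du.
Step 4. Evaluate the standard form: now -cos(u) - atan(x/4)/2.
Step 5. Substitute back u = x**2: now -cos(x**2) - atan(x/4)/2.
Answer: -cos(x**2) - atan(x/4)/2.


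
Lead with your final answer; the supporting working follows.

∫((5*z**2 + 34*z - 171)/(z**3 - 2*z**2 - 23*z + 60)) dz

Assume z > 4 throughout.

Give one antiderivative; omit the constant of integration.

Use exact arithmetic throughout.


The answer is 5*log(z - 4) + 3*log(z - 3) - 3*log(z + 5).
Step 1. Decompose ∫((5*z**2 + 34*z - 171)/(z**3 - 2*z**2 - 23*z + 60)) dz by partial fractions, (5*z**2 + 34*z - 171)/(z**3 - 2*z**2 - 23*z + 60) = -3/(z + 5) + 3/(z - 3) + 5/(z - 4): now ∫(5/(z - 4)) dz + ∫(3/(z - 3)) dz + ∫(-3/(z + 5)) dz.
Step 2. Evaluate the standard form [assuming z > 3]: now 3*log(z - 3) + ∫(5/(z - 4)) dz + ∫(-3/(z + 5)) dz.
Step 3. Evaluate the standard form [assuming z > -5]: now 3*log(z - 3) - 3*log(z + 5) + ∫(5/(z - 4)) dz.
Step 4. Evaluate the standard form [assuming z > 4]: now 5*log(z - 4) + 3*log(z - 3) - 3*log(z + 5).
Answer: 5*log(z - 4) + 3*log(z - 3) - 3*log(z + 5).


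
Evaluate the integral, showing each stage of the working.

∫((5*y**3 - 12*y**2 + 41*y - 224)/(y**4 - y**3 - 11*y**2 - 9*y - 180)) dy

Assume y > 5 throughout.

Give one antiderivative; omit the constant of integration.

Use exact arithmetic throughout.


Step 1. Decompose ∫((5*y**3 - 12*y**2 + 41*y - 224)/(y**4 - y**3 - 11*y**2 - 9*y - 180)) dy by partial fractions, (5*y**3 - 12*y**2 + 41*y - 224)/(y**4 - y**3 - 11*y**2 - 9*y - 180) = 4/(y**2 + 9) + 4/(y + 4) + 1/(y - 5): now ∫(1/(y - 5)) dy + ∫(4/(y + 4)) dy + ∫(4/(y**2 + 9)) dy.
Step 2. Evaluate the standard form [assuming y > -4]: now 4*log(y + 4) + ∫(1/(y - 5)) dy + ∫(4/(y**2 + 9)) dy.
Step 3. Evaluate the standard form [assuming y > 5]: now log(y - 5) + 4*log(y + 4) + ∫(4/(y**2 + 9)) dy.
Step 4. Evaluate the standard form: now log(y - 5) + 4*log(y + 4) + 4*atan(y/3)/3.
Answer: log(y - 5) + 4*log(y + 4) + 4*atan(y/3)/3.


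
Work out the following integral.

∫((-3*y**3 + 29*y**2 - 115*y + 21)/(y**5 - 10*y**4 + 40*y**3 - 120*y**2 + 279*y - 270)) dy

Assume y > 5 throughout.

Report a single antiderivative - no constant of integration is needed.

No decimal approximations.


Answer: -log(y - 5) + 4*log(y - 3) - 3*log(y - 2) - 4*atan(y/3)/3.


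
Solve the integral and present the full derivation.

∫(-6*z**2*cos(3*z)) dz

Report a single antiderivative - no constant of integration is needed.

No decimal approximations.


Step 1. Integrate ∫(-6*z**2*cos(3*z)) dz by parts with u = z**2, dv = (-6*cos(3*z)) dz, so v = -2*sin(3*z): now -2*z**2*sin(3*z) + ∫(4*z*sin(3*z)) dz.
Step 2. Integrate ∫(4*z*sin(3*z)) dz by parts with u = z, dv = (4*sin(3*z)) dz, so v = -4*cos(3*z)/3: now -2*z**2*sin(3*z) - 4*z*cos(3*z)/3 + ∫(4*cos(3*z)/3) dz.
Step 3. Evaluate the standard form: now -2*z**2*sin(3*z) - 4*z*cos(3*z)/3 + 4*sin(3*z)/9.
Answer: -2*z**2*sin(3*z) - 4*z*cos(3*z)/3 + 4*sin(3*z)/9.


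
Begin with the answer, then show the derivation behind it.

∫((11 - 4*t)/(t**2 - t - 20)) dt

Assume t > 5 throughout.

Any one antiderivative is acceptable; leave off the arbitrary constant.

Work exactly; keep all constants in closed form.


The answer is -log(t - 5) - 3*log(t + 4).
Step 1. Decompose ∫((11 - 4*t)/(t**2 - t - 20)) dt by partial fractions, (11 - 4*t)/(t**2 - t - 20) = -3/(t + 4) - 1/(t - 5): now ∫(-1/(t - 5)) dt + ∫(-3/(t + 4)) dt.
Step 2. Evaluate the standard form [assuming t > 5]: now -log(t - 5) + ∫(-3/(t + 4)) dt.
Step 3. Evaluate the standard form [assuming t > -4]: now -log(t - 5) - 3*log(t + 4).
Answer: -log(t - 5) - 3*log(t + 4).


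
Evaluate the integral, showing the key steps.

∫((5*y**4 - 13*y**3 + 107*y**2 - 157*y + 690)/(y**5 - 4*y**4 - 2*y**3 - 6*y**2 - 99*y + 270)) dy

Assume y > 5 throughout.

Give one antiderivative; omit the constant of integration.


Step 1. Decompose ∫((5*y**4 - 13*y**3 + 107*y**2 - 157*y + 690)/(y**5 - 4*y**4 - 2*y**3 - 6*y**2 - 99*y + 270)) dy by partial fractions, (5*y**4 - 13*y**3 + 107*y**2 - 157*y + 690)/(y**5 - 4*y**4 - 2*y**3 - 6*y**2 - 99*y + 270) = 2/(y**2 + 9) + 4/(y + 3) - 4/(y - 2) + 5/(y - 5): now ∫(5/(y - 5)) dy + ∫(-4/(y - 2)) dy + ∫(4/(y + 3)) dy + ∫(2/(y**2 + 9)) dy.
Step 2. Evaluate the standard form [assuming y > 2]: now -4*log(y - 2) + ∫(5/(y - 5)) dy + ∫(4/(y + 3)) dy + ∫(2/(y**2 + 9)) dy.
Step 3. Evaluate the standard form [assuming y > -3]: now -4*log(y - 2) + 4*log(y + 3) + ∫(5/(y - 5)) dy + ∫(2/(y**2 + 9)) dy.
Step 4. Evaluate the standard form [assuming y > 5]: now 5*log(y - 5) - 4*log(y - 2) + 4*log(y + 3) + ∫(2/(y**2 + 9)) dy.
Step 5. Evaluate the standard form: now 5*log(y - 5) - 4*log(y - 2) + 4*log(y + 3) + 2*atan(y/3)/3.
Answer: 5*log(y - 5) - 4*log(y - 2) + 4*log(y + 3) + 2*atan(y/3)/3.
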